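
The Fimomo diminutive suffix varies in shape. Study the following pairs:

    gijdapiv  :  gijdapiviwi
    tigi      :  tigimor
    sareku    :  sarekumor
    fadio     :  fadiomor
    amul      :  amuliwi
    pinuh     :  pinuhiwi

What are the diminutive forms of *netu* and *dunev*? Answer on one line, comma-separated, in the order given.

The suffix is conditioned by the final sound: -iwi when the stem ends in a consonant (*gijdapiv*, *amul*, *pinuh*); -mor when the stem ends in a vowel (*tigi*, *sareku*, *fadio*).
*netu* — final sound /u/ (a vowel) → -mor → *netumor*.
The final sound of *dunev* is /v/, which is a consonant, so the suffix is -iwi, giving *duneviwi*.

netumor, duneviwi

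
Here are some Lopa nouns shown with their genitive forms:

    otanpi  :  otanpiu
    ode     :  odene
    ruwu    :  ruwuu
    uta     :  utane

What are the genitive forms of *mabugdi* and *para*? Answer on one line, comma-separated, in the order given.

mabugdiu, parane

Looking at the last vowel of each stem: -u when the last vowel of the stem is a high vowel (*otanpi*, *ruwu*); -ne when the last vowel of the stem is a non-high vowel (*ode*, *uta*).
*mabugdi*: last vowel = /i/, a high vowel → -u → *mabugdiu*.
Since the last vowel of *para* is /a/ (a non-high vowel), it takes -ne, giving *parane*.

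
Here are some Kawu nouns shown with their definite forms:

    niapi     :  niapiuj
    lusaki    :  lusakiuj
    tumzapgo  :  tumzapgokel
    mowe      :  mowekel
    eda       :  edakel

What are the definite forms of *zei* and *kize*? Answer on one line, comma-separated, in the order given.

zeiuj, kizekel

Looking at the last vowel of each stem: -uj when the last vowel of the stem is a high vowel (*niapi*, *lusaki*); -kel when the last vowel of the stem is a non-high vowel (*tumzapgo*, *mowe*, *eda*).
The last vowel of *zei* is /i/, which is a high vowel, so the suffix is -uj, giving *zeiuj*.
Since the last vowel of *kize* is /e/ (a non-high vowel), it takes -kel, giving *kizekel*.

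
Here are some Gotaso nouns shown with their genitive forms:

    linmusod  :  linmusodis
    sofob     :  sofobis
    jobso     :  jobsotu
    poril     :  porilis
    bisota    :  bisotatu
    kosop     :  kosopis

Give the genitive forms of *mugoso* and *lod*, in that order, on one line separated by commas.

The pattern is consonant vs. vowel: -is when the stem ends in a consonant (*linmusod*, *sofob*, *poril*, *kosop*); -tu when the stem ends in a vowel (*jobso*, *bisota*).
Since the final sound of *mugoso* is /o/ (a vowel), it takes -tu, giving *mugosotu*.
*lod*: final sound = /d/, a consonant → -is → *lodis*.

mugosotu, lodis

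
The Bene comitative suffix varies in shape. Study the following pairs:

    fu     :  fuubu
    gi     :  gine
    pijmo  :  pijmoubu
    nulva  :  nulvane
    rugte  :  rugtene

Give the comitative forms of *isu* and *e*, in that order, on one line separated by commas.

Looking at the last vowel of each stem: -ubu when the last vowel of the stem is a rounded vowel (*fu*, *pijmo*); -ne when the last vowel of the stem is an unrounded vowel (*gi*, *nulva*, *rugte*).
*isu* — last vowel /u/ (a rounded vowel) → -ubu → *isuubu*.
Since the last vowel of *e* is /e/ (an unrounded vowel), it takes -ne, giving *ene*.

isuubu, ene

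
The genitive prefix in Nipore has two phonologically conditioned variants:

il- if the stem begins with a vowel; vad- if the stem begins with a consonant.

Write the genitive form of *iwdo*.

Since the first sound of *iwdo* is /i/ (a vowel), it takes il-, giving *iliwdo*.

iliwdo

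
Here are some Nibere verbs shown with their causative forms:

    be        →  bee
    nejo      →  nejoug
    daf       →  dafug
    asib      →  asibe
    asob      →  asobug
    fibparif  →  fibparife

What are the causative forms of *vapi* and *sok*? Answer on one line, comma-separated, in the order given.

vapie, sokug

The suffix is conditioned by the last vowel: -e when the last vowel of the stem is a front vowel (*be*, *asib*, *fibparif*); -ug when the last vowel of the stem is a back vowel (*nejo*, *daf*, *asob*).
The last vowel of *vapi* is /i/, which is a front vowel, so the suffix is -e, giving *vapie*.
*sok*: last vowel = /o/, a back vowel → -ug → *sokug*.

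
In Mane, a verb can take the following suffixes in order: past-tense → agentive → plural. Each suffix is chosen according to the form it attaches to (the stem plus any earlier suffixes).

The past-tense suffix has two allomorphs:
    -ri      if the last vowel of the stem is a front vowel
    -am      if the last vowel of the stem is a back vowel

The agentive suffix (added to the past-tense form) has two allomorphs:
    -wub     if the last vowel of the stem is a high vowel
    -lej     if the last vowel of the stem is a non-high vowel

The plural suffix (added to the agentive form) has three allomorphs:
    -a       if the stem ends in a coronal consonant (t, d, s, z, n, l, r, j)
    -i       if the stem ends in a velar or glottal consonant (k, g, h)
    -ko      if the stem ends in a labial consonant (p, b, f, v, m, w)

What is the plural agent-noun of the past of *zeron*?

*zeron* — last vowel /o/ (a back vowel) → -am → *zeronam*.
Since the last vowel of the past-tense form *zeronam* is /a/ (a non-high vowel), it takes -lej, giving *zeronamlej*.
The agentive form *zeronamlej*: final consonant = /j/, coronal → -a → *zeronamleja*.

zeronamleja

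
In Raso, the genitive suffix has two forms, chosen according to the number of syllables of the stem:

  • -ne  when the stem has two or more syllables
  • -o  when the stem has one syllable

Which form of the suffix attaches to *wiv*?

-o

*wiv* (one syllable) → -o.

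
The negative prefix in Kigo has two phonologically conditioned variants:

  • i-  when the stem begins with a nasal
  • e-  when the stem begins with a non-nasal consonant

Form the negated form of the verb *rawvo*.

erawvo

*rawvo* — first consonant /r/ (non-nasal) → e- → *erawvo*.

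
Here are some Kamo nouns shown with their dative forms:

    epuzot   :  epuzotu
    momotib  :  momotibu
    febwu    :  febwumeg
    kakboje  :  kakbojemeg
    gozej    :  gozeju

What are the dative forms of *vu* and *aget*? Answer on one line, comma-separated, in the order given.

vumeg, agetu

The pattern is consonant vs. vowel: -u when the stem ends in a consonant (*epuzot*, *momotib*, *gozej*); -meg when the stem ends in a vowel (*febwu*, *kakboje*).
Since the final sound of *vu* is /u/ (a vowel), it takes -meg, giving *vumeg*.
The final sound of *aget* is /t/, which is a consonant, so the suffix is -u, giving *agetu*.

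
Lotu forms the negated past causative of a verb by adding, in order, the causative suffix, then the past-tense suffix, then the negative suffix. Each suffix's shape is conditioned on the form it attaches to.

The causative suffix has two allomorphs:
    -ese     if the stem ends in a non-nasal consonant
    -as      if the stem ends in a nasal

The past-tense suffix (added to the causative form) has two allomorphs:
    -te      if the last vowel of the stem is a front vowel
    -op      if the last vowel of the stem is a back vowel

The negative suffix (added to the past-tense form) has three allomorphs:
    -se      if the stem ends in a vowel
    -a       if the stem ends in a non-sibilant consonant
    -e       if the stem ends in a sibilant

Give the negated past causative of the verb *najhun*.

najhunasopa

*najhun*: final consonant = /n/, a nasal → -as → *najhunas*.
The causative form *najhunas*: last vowel = /a/, a back vowel → -op → *najhunasop*.
The final sound of the past-tense form *najhunasop* is /p/, which is a non-sibilant consonant, so the negative suffix is -a, giving *najhunasopa*.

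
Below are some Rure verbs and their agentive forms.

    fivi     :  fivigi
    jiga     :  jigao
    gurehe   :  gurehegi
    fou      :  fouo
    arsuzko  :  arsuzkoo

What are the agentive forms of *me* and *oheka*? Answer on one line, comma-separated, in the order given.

The pattern is front/back vowel harmony: -gi when the last vowel of the stem is a front vowel (*fivi*, *gurehe*); -o when the last vowel of the stem is a back vowel (*jiga*, *fou*, *arsuzko*).
Since the last vowel of *me* is /e/ (a front vowel), it takes -gi, giving *megi*.
*oheka* — last vowel /a/ (a back vowel) → -o → *ohekao*.

megi, ohekao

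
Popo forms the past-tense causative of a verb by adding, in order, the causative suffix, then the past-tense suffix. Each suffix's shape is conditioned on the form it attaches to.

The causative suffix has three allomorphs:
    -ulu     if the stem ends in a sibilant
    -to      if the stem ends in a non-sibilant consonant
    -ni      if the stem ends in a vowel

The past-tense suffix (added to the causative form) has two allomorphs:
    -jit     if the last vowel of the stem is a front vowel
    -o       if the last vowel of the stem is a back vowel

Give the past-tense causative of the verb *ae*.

*ae*: final sound = /e/, a vowel → -ni → *aeni*.
The causative form *aeni* — last vowel /i/ (a front vowel) → -jit → *aenijit*.

aenijit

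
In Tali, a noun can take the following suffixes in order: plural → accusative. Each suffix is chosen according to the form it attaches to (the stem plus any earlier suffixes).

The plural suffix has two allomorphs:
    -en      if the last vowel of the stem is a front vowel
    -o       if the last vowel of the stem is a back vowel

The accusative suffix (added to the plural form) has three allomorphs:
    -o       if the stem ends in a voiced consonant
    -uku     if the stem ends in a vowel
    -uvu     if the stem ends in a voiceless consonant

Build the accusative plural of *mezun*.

mezunouku

*mezun* — last vowel /u/ (a back vowel) → -o → *mezuno*.
The final sound of the plural form *mezuno* is /o/, which is a vowel, so the accusative suffix is -uku, giving *mezunouku*.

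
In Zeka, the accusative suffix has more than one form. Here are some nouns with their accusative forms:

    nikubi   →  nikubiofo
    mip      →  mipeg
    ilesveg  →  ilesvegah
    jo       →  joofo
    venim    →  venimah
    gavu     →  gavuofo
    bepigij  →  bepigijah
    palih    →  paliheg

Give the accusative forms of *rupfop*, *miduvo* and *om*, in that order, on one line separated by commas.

The suffix is conditioned by the final sound: -eg when the stem ends in a voiceless consonant (*mip*, *palih*); -ah when the stem ends in a voiced consonant (*ilesveg*, *venim*, *bepigij*); -ofo when the stem ends in a vowel (*nikubi*, *jo*, *gavu*).
*rupfop* — final sound /p/ (a voiceless consonant) → -eg → *rupfopeg*.
*miduvo* — final sound /o/ (a vowel) → -ofo → *miduvoofo*.
Since the final sound of *om* is /m/ (a voiced consonant), it takes -ah, giving *omah*.

rupfopeg, miduvoofo, omah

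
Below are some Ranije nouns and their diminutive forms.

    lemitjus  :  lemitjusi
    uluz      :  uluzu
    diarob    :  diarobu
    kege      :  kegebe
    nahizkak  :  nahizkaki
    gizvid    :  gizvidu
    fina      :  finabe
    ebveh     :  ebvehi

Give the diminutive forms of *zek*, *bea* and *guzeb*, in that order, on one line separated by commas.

The pattern is voicing of the final sound: -i when the stem ends in a voiceless consonant (*lemitjus*, *nahizkak*, *ebveh*); -u when the stem ends in a voiced consonant (*uluz*, *diarob*, *gizvid*); -be when the stem ends in a vowel (*kege*, *fina*).
Since the final sound of *zek* is /k/ (a voiceless consonant), it takes -i, giving *zeki*.
*bea*: final sound = /a/, a vowel → -be → *beabe*.
*guzeb* — final sound /b/ (a voiced consonant) → -u → *guzebu*.

zeki, beabe, guzebu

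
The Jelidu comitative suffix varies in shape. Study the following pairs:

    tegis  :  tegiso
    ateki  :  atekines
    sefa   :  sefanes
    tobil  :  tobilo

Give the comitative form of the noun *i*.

ines

The pattern is consonant vs. vowel: -o when the stem ends in a consonant (*tegis*, *tobil*); -nes when the stem ends in a vowel (*ateki*, *sefa*).
*i* — final sound /i/ (a vowel) → -nes → *ines*.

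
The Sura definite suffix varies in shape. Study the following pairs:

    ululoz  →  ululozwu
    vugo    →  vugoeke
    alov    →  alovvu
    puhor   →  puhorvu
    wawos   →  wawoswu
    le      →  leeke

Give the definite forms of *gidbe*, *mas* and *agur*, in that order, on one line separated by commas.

gidbeeke, maswu, agurvu

The alternation tracks the final sound of the stem — -wu when the stem ends in a sibilant (*ululoz*, *wawos*); -vu when the stem ends in a non-sibilant consonant (*alov*, *puhor*); -eke when the stem ends in a vowel (*vugo*, *le*).
*gidbe* — final sound /e/ (a vowel) → -eke → *gidbeeke*.
The final sound of *mas* is /s/, which is a sibilant, so the suffix is -wu, giving *maswu*.
*agur*: final sound = /r/, a non-sibilant consonant → -vu → *agurvu*.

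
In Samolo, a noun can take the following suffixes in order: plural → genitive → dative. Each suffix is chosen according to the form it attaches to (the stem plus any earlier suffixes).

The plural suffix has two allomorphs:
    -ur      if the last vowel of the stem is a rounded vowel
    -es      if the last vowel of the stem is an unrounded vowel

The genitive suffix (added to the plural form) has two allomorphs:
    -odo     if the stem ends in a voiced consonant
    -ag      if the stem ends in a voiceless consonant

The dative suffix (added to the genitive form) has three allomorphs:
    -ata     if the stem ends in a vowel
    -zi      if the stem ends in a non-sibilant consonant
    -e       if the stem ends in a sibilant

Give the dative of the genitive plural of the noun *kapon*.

The last vowel of *kapon* is /o/, which is a rounded vowel, so the plural suffix is -ur, giving *kaponur*.
The plural form *kaponur*: final consonant = /r/, voiced → -odo → *kaponurodo*.
Since the final sound of the genitive form *kaponurodo* is /o/ (a vowel), it takes -ata, giving *kaponurodoata*.

kaponurodoata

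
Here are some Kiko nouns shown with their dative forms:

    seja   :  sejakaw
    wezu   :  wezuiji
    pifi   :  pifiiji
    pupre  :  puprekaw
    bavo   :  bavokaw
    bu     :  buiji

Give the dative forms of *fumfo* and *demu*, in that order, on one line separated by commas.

fumfokaw, demuiji

Looking at the last vowel of each stem: -iji when the last vowel of the stem is a high vowel (*wezu*, *pifi*, *bu*); -kaw when the last vowel of the stem is a non-high vowel (*seja*, *pupre*, *bavo*).
*fumfo* — last vowel /o/ (a non-high vowel) → -kaw → *fumfokaw*.
*demu*: last vowel = /u/, a high vowel → -iji → *demuiji*.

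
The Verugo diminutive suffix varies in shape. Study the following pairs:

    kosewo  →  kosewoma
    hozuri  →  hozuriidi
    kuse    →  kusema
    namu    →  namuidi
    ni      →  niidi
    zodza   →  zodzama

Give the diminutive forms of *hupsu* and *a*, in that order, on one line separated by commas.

hupsuidi, ama

Looking at the last vowel of each stem: -idi when the last vowel of the stem is a high vowel (*hozuri*, *namu*, *ni*); -ma when the last vowel of the stem is a non-high vowel (*kosewo*, *kuse*, *zodza*).
The last vowel of *hupsu* is /u/, which is a high vowel, so the suffix is -idi, giving *hupsuidi*.
*a*: last vowel = /a/, a non-high vowel → -ma → *ama*.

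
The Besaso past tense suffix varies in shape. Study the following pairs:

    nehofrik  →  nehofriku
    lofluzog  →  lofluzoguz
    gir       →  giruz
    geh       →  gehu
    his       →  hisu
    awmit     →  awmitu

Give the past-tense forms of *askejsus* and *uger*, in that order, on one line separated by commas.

askejsusu, ugeruz

Looking at the final consonant of each stem: -u when the stem ends in a voiceless consonant (*nehofrik*, *geh*, *his*, *awmit*); -uz when the stem ends in a voiced consonant (*lofluzog*, *gir*).
Since the final consonant of *askejsus* is /s/ (voiceless), it takes -u, giving *askejsusu*.
*uger* — final consonant /r/ (voiced) → -uz → *ugeruz*.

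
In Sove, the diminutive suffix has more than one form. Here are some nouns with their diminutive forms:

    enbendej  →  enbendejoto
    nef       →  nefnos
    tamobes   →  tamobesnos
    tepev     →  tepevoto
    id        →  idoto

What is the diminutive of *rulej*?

rulejoto

The alternation tracks the final consonant of the stem — -nos when the stem ends in a voiceless consonant (*nef*, *tamobes*); -oto when the stem ends in a voiced consonant (*enbendej*, *tepev*, *id*).
*rulej* — final consonant /j/ (voiced) → -oto → *rulejoto*.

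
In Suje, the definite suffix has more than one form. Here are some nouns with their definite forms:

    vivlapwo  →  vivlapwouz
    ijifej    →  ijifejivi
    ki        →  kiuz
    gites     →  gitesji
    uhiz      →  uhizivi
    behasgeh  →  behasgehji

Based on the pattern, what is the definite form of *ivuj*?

ivujivi

The alternation tracks the final sound of the stem — -ji when the stem ends in a voiceless consonant (*gites*, *behasgeh*); -ivi when the stem ends in a voiced consonant (*ijifej*, *uhiz*); -uz when the stem ends in a vowel (*vivlapwo*, *ki*).
*ivuj*: final sound = /j/, a voiced consonant → -ivi → *ivujivi*.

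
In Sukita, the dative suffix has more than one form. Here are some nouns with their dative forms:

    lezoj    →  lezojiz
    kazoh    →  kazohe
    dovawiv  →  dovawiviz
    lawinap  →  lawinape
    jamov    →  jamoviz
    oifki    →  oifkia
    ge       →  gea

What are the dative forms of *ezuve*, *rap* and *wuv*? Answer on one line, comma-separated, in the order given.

Looking at the final sound of each stem: -e when the stem ends in a voiceless consonant (*kazoh*, *lawinap*); -iz when the stem ends in a voiced consonant (*lezoj*, *dovawiv*, *jamov*); -a when the stem ends in a vowel (*oifki*, *ge*).
The final sound of *ezuve* is /e/, which is a vowel, so the suffix is -a, giving *ezuvea*.
*rap* — final sound /p/ (a voiceless consonant) → -e → *rape*.
Since the final sound of *wuv* is /v/ (a voiced consonant), it takes -iz, giving *wuviz*.

ezuvea, rape, wuviz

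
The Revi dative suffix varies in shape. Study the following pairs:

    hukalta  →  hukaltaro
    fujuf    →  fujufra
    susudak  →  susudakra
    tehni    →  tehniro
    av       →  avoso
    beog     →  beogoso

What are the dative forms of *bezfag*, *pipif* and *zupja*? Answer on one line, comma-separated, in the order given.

bezfagoso, pipifra, zupjaro

The pattern is voicing of the final sound: -ra when the stem ends in a voiceless consonant (*fujuf*, *susudak*); -oso when the stem ends in a voiced consonant (*av*, *beog*); -ro when the stem ends in a vowel (*hukalta*, *tehni*).
The final sound of *bezfag* is /g/, which is a voiced consonant, so the suffix is -oso, giving *bezfagoso*.
*pipif*: final sound = /f/, a voiceless consonant → -ra → *pipifra*.
*zupja*: final sound = /a/, a vowel → -ro → *zupjaro*.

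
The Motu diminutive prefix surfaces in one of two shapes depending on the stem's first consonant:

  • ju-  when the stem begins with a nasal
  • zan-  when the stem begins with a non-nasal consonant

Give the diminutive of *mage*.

jumage

*mage* — first consonant /m/ (a nasal) → ju- → *jumage*.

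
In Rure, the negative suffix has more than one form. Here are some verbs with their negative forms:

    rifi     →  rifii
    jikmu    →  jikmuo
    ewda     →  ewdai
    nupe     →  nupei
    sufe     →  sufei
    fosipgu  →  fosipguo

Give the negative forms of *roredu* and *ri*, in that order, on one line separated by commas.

roreduo, rii

The pattern is rounding harmony: -o when the last vowel of the stem is a rounded vowel (*jikmu*, *fosipgu*); -i when the last vowel of the stem is an unrounded vowel (*rifi*, *ewda*, *nupe*, *sufe*).
The last vowel of *roredu* is /u/, which is a rounded vowel, so the suffix is -o, giving *roreduo*.
The last vowel of *ri* is /i/, which is an unrounded vowel, so the suffix is -i, giving *rii*.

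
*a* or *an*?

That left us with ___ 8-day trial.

The indefinite article is chosen by the initial *sound* of the following word, not its spelling.
The number *8* is spoken "eight", beginning with /eɪt/ — a vowel sound.
So the article is *an*: That left us with an 8-day trial.

an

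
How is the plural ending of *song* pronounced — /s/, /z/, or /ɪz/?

The stem *song* ends in a voiced non-sibilant sound.
The plural suffix surfaces as /ɪz/ after sibilants, /s/ after other voiceless consonants, and /z/ after other voiced sounds.
So the plural -s on *song* is pronounced /z/.

/z/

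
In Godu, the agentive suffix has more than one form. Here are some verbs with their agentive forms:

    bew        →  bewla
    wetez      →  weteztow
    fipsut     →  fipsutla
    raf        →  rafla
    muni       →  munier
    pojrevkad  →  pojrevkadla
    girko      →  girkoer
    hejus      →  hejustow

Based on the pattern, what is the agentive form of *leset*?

The suffix is conditioned by the final sound: -tow when the stem ends in a sibilant (*wetez*, *hejus*); -la when the stem ends in a non-sibilant consonant (*bew*, *fipsut*, *raf*, *pojrevkad*); -er when the stem ends in a vowel (*muni*, *girko*).
Since the final sound of *leset* is /t/ (a non-sibilant consonant), it takes -la, giving *lesetla*.

lesetla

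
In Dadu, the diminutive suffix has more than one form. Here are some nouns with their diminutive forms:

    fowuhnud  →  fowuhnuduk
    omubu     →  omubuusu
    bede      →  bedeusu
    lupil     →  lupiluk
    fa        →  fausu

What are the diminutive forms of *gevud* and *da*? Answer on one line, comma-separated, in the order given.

The pattern is consonant vs. vowel: -uk when the stem ends in a consonant (*fowuhnud*, *lupil*); -usu when the stem ends in a vowel (*omubu*, *bede*, *fa*).
*gevud*: final sound = /d/, a consonant → -uk → *gevuduk*.
*da*: final sound = /a/, a vowel → -usu → *dausu*.

gevuduk, dausu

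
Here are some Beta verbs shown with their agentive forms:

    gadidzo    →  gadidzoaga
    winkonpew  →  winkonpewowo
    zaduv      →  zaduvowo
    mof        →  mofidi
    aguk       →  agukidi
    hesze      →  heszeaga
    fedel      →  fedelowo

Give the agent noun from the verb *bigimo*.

bigimoaga

The alternation tracks the final sound of the stem — -idi when the stem ends in a voiceless consonant (*mof*, *aguk*); -owo when the stem ends in a voiced consonant (*winkonpew*, *zaduv*, *fedel*); -aga when the stem ends in a vowel (*gadidzo*, *hesze*).
*bigimo*: final sound = /o/, a vowel → -aga → *bigimoaga*.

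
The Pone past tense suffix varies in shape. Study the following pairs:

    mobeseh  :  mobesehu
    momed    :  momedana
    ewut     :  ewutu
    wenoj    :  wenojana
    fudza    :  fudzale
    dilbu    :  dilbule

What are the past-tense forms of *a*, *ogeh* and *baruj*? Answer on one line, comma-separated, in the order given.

ale, ogehu, barujana

The pattern is voicing of the final sound: -u when the stem ends in a voiceless consonant (*mobeseh*, *ewut*); -ana when the stem ends in a voiced consonant (*momed*, *wenoj*); -le when the stem ends in a vowel (*fudza*, *dilbu*).
Since the final sound of *a* is /a/ (a vowel), it takes -le, giving *ale*.
The final sound of *ogeh* is /h/, which is a voiceless consonant, so the suffix is -u, giving *ogehu*.
*baruj* — final sound /j/ (a voiced consonant) → -ana → *barujana*.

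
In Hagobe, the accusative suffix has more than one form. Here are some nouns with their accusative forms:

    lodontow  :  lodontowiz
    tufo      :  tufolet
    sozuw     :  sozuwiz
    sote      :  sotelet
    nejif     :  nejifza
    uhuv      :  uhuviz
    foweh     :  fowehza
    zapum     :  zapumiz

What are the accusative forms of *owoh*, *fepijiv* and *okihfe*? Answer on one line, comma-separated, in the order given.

The alternation tracks the final sound of the stem — -za when the stem ends in a voiceless consonant (*nejif*, *foweh*); -iz when the stem ends in a voiced consonant (*lodontow*, *sozuw*, *uhuv*, *zapum*); -let when the stem ends in a vowel (*tufo*, *sote*).
The final sound of *owoh* is /h/, which is a voiceless consonant, so the suffix is -za, giving *owohza*.
Since the final sound of *fepijiv* is /v/ (a voiced consonant), it takes -iz, giving *fepijiviz*.
Since the final sound of *okihfe* is /e/ (a vowel), it takes -let, giving *okihfelet*.

owohza, fepijiviz, okihfelet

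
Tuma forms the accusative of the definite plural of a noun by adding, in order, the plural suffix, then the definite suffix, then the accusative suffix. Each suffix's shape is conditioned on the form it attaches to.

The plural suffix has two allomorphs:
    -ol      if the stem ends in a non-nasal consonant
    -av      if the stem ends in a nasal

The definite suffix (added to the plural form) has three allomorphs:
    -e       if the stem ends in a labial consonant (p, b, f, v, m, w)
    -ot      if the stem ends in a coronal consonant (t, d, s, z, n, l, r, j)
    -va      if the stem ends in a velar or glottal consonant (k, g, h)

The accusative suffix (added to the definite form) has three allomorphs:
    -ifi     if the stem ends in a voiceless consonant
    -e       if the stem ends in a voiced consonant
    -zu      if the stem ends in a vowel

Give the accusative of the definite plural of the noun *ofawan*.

Since the final consonant of *ofawan* is /n/ (a nasal), it takes -av, giving *ofawanav*.
The plural form *ofawanav*: final consonant = /v/, labial → -e → *ofawanave*.
The definite form *ofawanave* — final sound /e/ (a vowel) → -zu → *ofawanavezu*.

ofawanavezu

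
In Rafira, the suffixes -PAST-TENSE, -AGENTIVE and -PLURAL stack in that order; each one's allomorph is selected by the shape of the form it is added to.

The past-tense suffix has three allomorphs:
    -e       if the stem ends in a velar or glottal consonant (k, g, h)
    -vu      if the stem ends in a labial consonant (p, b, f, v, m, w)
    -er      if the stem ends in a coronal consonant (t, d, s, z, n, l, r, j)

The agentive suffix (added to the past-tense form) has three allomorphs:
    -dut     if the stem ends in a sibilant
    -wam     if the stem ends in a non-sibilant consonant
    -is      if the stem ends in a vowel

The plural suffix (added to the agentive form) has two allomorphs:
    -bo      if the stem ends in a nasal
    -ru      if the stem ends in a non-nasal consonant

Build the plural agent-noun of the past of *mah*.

maheisru

The final consonant of *mah* is /h/, which is velar/glottal, so the past-tense suffix is -e, giving *mahe*.
The past-tense form *mahe* — final sound /e/ (a vowel) → -is → *maheis*.
The agentive form *maheis*: final consonant = /s/, non-nasal → -ru → *maheisru*.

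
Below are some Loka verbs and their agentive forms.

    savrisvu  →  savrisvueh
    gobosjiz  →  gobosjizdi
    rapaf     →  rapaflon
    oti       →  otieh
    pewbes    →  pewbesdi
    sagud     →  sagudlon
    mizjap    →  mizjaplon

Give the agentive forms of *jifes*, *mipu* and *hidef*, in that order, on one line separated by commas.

Looking at the final sound of each stem: -di when the stem ends in a sibilant (*gobosjiz*, *pewbes*); -lon when the stem ends in a non-sibilant consonant (*rapaf*, *sagud*, *mizjap*); -eh when the stem ends in a vowel (*savrisvu*, *oti*).
*jifes* — final sound /s/ (a sibilant) → -di → *jifesdi*.
*mipu* — final sound /u/ (a vowel) → -eh → *mipueh*.
Since the final sound of *hidef* is /f/ (a non-sibilant consonant), it takes -lon, giving *hideflon*.

jifesdi, mipueh, hideflon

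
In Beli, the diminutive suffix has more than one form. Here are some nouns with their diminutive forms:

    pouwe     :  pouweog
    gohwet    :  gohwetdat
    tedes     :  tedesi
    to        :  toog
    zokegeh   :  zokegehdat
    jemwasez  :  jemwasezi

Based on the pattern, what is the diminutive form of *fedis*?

fedisi

The alternation tracks the final sound of the stem — -i when the stem ends in a sibilant (*tedes*, *jemwasez*); -dat when the stem ends in a non-sibilant consonant (*gohwet*, *zokegeh*); -og when the stem ends in a vowel (*pouwe*, *to*).
*fedis* — final sound /s/ (a sibilant) → -i → *fedisi*.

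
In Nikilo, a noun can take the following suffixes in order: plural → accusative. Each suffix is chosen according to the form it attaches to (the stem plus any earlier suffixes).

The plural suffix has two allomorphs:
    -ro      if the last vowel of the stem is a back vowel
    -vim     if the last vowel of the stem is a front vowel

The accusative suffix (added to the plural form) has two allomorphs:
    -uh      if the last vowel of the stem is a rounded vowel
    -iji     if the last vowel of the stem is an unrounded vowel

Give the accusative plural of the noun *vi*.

*vi*: last vowel = /i/, a front vowel → -vim → *vivim*.
The plural form *vivim*: last vowel = /i/, an unrounded vowel → -iji → *vivimiji*.

vivimiji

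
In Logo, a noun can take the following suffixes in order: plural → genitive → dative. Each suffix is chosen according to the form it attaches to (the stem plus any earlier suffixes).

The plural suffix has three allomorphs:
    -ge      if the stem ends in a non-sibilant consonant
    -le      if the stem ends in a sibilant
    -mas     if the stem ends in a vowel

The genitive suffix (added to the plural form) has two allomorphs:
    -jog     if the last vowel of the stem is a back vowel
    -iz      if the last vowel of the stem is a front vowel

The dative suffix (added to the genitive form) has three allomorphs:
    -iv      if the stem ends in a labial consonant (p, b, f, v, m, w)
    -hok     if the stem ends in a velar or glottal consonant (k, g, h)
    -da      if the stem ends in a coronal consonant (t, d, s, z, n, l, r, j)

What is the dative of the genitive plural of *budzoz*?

budzozleizda

*budzoz* — final sound /z/ (a sibilant) → -le → *budzozle*.
The plural form *budzozle* — last vowel /e/ (a front vowel) → -iz → *budzozleiz*.
The genitive form *budzozleiz*: final consonant = /z/, coronal → -da → *budzozleizda*.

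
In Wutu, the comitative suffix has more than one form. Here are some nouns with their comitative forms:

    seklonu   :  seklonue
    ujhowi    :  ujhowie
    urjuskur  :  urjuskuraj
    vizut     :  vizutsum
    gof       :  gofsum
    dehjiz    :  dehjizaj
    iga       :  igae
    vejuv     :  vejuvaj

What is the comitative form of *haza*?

hazae

The alternation tracks the final sound of the stem — -sum when the stem ends in a voiceless consonant (*vizut*, *gof*); -aj when the stem ends in a voiced consonant (*urjuskur*, *dehjiz*, *vejuv*); -e when the stem ends in a vowel (*seklonu*, *ujhowi*, *iga*).
The final sound of *haza* is /a/, which is a vowel, so the suffix is -e, giving *hazae*.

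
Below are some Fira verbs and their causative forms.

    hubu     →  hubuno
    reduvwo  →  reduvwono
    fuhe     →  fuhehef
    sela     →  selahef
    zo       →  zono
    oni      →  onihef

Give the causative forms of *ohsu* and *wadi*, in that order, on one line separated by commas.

Looking at the last vowel of each stem: -no when the last vowel of the stem is a rounded vowel (*hubu*, *reduvwo*, *zo*); -hef when the last vowel of the stem is an unrounded vowel (*fuhe*, *sela*, *oni*).
*ohsu*: last vowel = /u/, a rounded vowel → -no → *ohsuno*.
*wadi* — last vowel /i/ (an unrounded vowel) → -hef → *wadihef*.

ohsuno, wadihef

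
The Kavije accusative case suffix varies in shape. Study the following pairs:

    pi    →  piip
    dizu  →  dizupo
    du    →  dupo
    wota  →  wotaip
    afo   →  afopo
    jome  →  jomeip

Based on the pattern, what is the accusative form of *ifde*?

ifdeip

The pattern is rounding harmony: -po when the last vowel of the stem is a rounded vowel (*dizu*, *du*, *afo*); -ip when the last vowel of the stem is an unrounded vowel (*pi*, *wota*, *jome*).
*ifde*: last vowel = /e/, an unrounded vowel → -ip → *ifdeip*.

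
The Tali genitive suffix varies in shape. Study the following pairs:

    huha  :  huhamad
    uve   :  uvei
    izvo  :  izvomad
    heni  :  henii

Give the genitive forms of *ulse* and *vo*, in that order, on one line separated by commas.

The alternation tracks the last vowel of the stem — -i when the last vowel of the stem is a front vowel (*uve*, *heni*); -mad when the last vowel of the stem is a back vowel (*huha*, *izvo*).
*ulse* — last vowel /e/ (a front vowel) → -i → *ulsei*.
Since the last vowel of *vo* is /o/ (a back vowel), it takes -mad, giving *vomad*.

ulsei, vomad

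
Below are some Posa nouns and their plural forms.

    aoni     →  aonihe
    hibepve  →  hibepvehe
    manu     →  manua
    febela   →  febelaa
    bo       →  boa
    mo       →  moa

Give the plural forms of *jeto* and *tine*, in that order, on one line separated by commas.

jetoa, tinehe

The pattern is front/back vowel harmony: -he when the last vowel of the stem is a front vowel (*aoni*, *hibepve*); -a when the last vowel of the stem is a back vowel (*manu*, *febela*, *bo*, *mo*).
*jeto* — last vowel /o/ (a back vowel) → -a → *jetoa*.
*tine*: last vowel = /e/, a front vowel → -he → *tinehe*.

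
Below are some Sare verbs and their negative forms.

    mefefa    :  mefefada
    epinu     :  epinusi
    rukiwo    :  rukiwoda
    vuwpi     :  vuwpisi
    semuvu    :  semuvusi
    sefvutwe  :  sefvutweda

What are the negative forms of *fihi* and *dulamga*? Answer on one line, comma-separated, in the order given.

The pattern is height harmony: -si when the last vowel of the stem is a high vowel (*epinu*, *vuwpi*, *semuvu*); -da when the last vowel of the stem is a non-high vowel (*mefefa*, *rukiwo*, *sefvutwe*).
*fihi*: last vowel = /i/, a high vowel → -si → *fihisi*.
*dulamga*: last vowel = /a/, a non-high vowel → -da → *dulamgada*.

fihisi, dulamgada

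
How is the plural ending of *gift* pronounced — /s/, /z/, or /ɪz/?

The stem *gift* ends in a voiceless non-sibilant consonant.
The plural suffix surfaces as /ɪz/ after sibilants, /s/ after other voiceless consonants, and /z/ after other voiced sounds.
So the plural -s on *gift* is pronounced /s/.

/s/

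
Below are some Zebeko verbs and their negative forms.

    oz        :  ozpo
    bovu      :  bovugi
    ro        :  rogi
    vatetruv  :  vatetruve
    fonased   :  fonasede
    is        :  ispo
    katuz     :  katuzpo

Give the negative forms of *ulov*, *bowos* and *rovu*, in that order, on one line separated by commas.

Looking at the final sound of each stem: -po when the stem ends in a sibilant (*oz*, *is*, *katuz*); -e when the stem ends in a non-sibilant consonant (*vatetruv*, *fonased*); -gi when the stem ends in a vowel (*bovu*, *ro*).
Since the final sound of *ulov* is /v/ (a non-sibilant consonant), it takes -e, giving *ulove*.
*bowos*: final sound = /s/, a sibilant → -po → *bowospo*.
The final sound of *rovu* is /u/, which is a vowel, so the suffix is -gi, giving *rovugi*.

ulove, bowospo, rovugi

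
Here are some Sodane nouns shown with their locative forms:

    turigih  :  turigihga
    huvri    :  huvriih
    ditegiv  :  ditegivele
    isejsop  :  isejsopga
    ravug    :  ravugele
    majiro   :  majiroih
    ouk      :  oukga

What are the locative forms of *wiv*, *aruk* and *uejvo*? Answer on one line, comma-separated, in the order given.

wivele, arukga, uejvoih

The suffix is conditioned by the final sound: -ga when the stem ends in a voiceless consonant (*turigih*, *isejsop*, *ouk*); -ele when the stem ends in a voiced consonant (*ditegiv*, *ravug*); -ih when the stem ends in a vowel (*huvri*, *majiro*).
The final sound of *wiv* is /v/, which is a voiced consonant, so the suffix is -ele, giving *wivele*.
The final sound of *aruk* is /k/, which is a voiceless consonant, so the suffix is -ga, giving *arukga*.
*uejvo*: final sound = /o/, a vowel → -ih → *uejvoih*.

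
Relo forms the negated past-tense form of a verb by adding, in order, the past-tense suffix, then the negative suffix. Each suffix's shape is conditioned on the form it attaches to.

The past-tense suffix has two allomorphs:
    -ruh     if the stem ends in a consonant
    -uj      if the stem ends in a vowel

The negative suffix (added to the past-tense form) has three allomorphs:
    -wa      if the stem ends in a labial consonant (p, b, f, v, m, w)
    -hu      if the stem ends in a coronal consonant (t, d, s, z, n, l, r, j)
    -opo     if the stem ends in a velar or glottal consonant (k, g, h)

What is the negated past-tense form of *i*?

iujhu

Since the final sound of *i* is /i/ (a vowel), it takes -uj, giving *iuj*.
The past-tense form *iuj*: final consonant = /j/, coronal → -hu → *iujhu*.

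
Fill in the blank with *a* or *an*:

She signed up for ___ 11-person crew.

The indefinite article is chosen by the initial *sound* of the following word, not its spelling.
The number *11* is spoken "eleven", beginning with /ɪˈlɛvən/ — a vowel sound.
So the article is *an*: She signed up for an 11-person crew.

an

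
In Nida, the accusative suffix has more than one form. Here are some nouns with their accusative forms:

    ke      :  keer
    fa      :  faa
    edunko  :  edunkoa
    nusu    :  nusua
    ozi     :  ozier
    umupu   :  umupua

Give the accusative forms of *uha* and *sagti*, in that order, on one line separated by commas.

uhaa, sagtier

The suffix is conditioned by the last vowel: -er when the last vowel of the stem is a front vowel (*ke*, *ozi*); -a when the last vowel of the stem is a back vowel (*fa*, *edunko*, *nusu*, *umupu*).
*uha* — last vowel /a/ (a back vowel) → -a → *uhaa*.
*sagti* — last vowel /i/ (a front vowel) → -er → *sagtier*.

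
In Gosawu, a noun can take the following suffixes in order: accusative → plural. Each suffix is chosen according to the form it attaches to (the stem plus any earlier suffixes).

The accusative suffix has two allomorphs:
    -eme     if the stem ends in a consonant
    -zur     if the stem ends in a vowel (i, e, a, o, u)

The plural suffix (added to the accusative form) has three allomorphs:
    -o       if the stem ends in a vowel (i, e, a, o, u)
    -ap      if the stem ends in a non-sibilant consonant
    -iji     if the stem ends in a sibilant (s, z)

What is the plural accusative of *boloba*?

*boloba* — final sound /a/ (a vowel) → -zur → *bolobazur*.
The final sound of the accusative form *bolobazur* is /r/, which is a non-sibilant consonant, so the plural suffix is -ap, giving *bolobazurap*.

bolobazurap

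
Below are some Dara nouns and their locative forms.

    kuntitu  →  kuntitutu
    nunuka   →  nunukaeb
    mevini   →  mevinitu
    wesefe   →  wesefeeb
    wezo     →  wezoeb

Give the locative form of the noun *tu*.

tutu

The pattern is height harmony: -tu when the last vowel of the stem is a high vowel (*kuntitu*, *mevini*); -eb when the last vowel of the stem is a non-high vowel (*nunuka*, *wesefe*, *wezo*).
The last vowel of *tu* is /u/, which is a high vowel, so the suffix is -tu, giving *tutu*.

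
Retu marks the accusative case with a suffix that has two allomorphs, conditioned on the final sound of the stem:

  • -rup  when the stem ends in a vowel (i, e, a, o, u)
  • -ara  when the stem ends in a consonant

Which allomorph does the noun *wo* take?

*wo*: final sound = /o/, a vowel → -rup.

-rup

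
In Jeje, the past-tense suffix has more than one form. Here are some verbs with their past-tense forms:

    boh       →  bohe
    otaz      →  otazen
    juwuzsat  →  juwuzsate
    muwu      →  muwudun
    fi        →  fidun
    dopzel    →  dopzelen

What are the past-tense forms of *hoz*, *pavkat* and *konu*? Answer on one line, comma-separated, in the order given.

hozen, pavkate, konudun

The suffix is conditioned by the final sound: -e when the stem ends in a voiceless consonant (*boh*, *juwuzsat*); -en when the stem ends in a voiced consonant (*otaz*, *dopzel*); -dun when the stem ends in a vowel (*muwu*, *fi*).
*hoz* — final sound /z/ (a voiced consonant) → -en → *hozen*.
*pavkat*: final sound = /t/, a voiceless consonant → -e → *pavkate*.
The final sound of *konu* is /u/, which is a vowel, so the suffix is -dun, giving *konudun*.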